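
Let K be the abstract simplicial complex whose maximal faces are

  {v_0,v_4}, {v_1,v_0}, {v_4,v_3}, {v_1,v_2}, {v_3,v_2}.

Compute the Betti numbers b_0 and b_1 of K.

We work with the vertex ordering v_0 < v_1 < v_2 < v_3 < v_4. The simplices of K, each written with vertices in increasing order, are:

  0-simplices (5): [v_0], [v_1], [v_2], [v_3], [v_4]
  1-simplices (5): [v_0,v_1], [v_0,v_4], [v_1,v_2], [v_2,v_3], [v_3,v_4]

Hence C_0 ≅ Z^5, C_1 ≅ Z^5.

The boundary map ∂_1: C_1 → C_0 is given by ∂[p,q] = [q] − [p].
This gives a 5×5 integer matrix of rank 4; reducing to Smith normal form yields diagonal entries (1,1,1,1).

Computing H_k = (kernel of ∂_k) / (image of ∂_{k+1}):

  H_0: rank C_0 − rank ∂_1 = 5 − 4 = 1, and the invariant factors of ∂_1 are all 1, so H_0 ≅ Z.
  H_1: rank ker ∂_1 − rank ∂_2 = (5 − 4) − 0 = 1, and there is no ∂_2, so H_1 ≅ Z.

As a check, the Euler characteristic is 5 − 5 = 0, which agrees with 1 − 1 = 0.
(K is a triangulation of the circle S^1.)

Hence the Betti numbers are b_0 = 1, b_1 = 1.

b_0 = 1, b_1 = 1.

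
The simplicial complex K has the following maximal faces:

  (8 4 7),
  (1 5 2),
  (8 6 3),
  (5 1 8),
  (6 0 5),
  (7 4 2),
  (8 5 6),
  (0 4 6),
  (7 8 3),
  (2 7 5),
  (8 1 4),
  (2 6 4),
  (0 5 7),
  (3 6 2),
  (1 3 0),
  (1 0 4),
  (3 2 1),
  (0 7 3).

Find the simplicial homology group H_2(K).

H_2 ≅ Z.

K has 9 vertices, 27 edges, 18 triangles.
rank ∂_2 = 17, rank ∂_3 = 0 ⇒ b_2 = 18 − 17 − 0 = 1. So H_2 ≅ Z.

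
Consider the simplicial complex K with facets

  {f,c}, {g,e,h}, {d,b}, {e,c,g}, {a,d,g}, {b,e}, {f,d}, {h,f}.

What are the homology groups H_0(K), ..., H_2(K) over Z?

H_0 ≅ Z,  H_1 ≅ Z^3,  H_2 = 0.

We work with the vertex ordering a < b < c < d < e < f < g < h. The simplices of K, each written with vertices in increasing order, are:

  0-simplices (8): a, b, c, d, e, f, g, h
  1-simplices (13): ad, ag, bd, be, ce, cf, cg, df, dg, eg, eh, fh, gh
  2-simplices (3): adg, ceg, egh

giving chain groups C_0 ≅ Z^8, C_1 ≅ Z^13, C_2 ≅ Z^3.

∂_1: C_1 → C_0 is given by ∂[p,q] = [q] − [p]. For instance
  ∂gh = h − g.
This gives a 8×13 integer matrix of rank 7; reducing to Smith normal form yields diagonal entries (1,1,1,1,1,1,1).

The boundary map ∂_2: C_2 → C_1 maps a triangle to the signed sum of its edges. For instance
  ∂egh = gh − eh + eg,
  ∂ceg = eg − cg + ce.
As a 13×3 matrix over Z this has rank 3, with invariant factors (1,1,1).

Reading off H_k = ker ∂_k / im ∂_{k+1}:

  H_0: rank C_0 − rank ∂_1 = 8 − 7 = 1, and the invariant factors of ∂_1 are all 1, so H_0 = Z.
  H_1: rank ker ∂_1 − rank ∂_2 = (13 − 7) − 3 = 3, and the invariant factors of ∂_2 are all 1, so H_1 = Z^3.
  H_2: rank ker ∂_2 − rank ∂_3 = (3 − 3) − 0 = 0, and there is no ∂_3, so H_2 = 0.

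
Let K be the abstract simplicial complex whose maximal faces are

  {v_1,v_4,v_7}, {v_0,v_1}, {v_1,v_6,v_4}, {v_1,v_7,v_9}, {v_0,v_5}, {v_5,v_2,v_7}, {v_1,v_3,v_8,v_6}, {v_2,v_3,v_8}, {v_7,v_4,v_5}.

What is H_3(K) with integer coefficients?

We work with the vertex ordering v_0 < v_1 < v_2 < v_3 < v_4 < v_5 < v_6 < v_7 < v_8 < v_9. The simplices of K, each written with vertices in increasing order, are:

  0-simplices (10): [v_0], [v_1], [v_2], [v_3], [v_4], [v_5], [v_6], [v_7], [v_8], [v_9]
  1-simplices (20): (20 of them)
  2-simplices (10): [v_1,v_3,v_6], [v_1,v_3,v_8], [v_1,v_4,v_6], [v_1,v_4,v_7], [v_1,v_6,v_8], [v_1,v_7,v_9], [v_2,v_3,v_8], [v_2,v_5,v_7], [v_3,v_6,v_8], [v_4,v_5,v_7]
  3-simplices (1): [v_1,v_3,v_6,v_8]

Hence C_0 ≅ Z^10, C_1 ≅ Z^20, C_2 ≅ Z^10, C_3 ≅ Z^1.

Boundary ∂_1: C_1 → C_0 maps an edge to its endpoints' difference, ∂[p,q] = q − p.
As a 10×20 matrix over Z this has rank 9, with invariant factors (1,1,1,1,1,1,1,1,1).

The boundary map ∂_2: C_2 → C_1 acts by ∂[p,q,r] = [q,r] − [p,r] + [p,q]. For instance
  ∂[v_4,v_5,v_7] = [v_5,v_7] − [v_4,v_7] + [v_4,v_5],
  ∂[v_1,v_4,v_6] = [v_4,v_6] − [v_1,v_6] + [v_1,v_4].
The resulting 20×10 matrix has rank 9, and its Smith normal form has invariant factors (1,1,1,1,1,1,1,1,1).

∂_3: C_3 → C_2 sends each 3-simplex σ to the alternating sum Σ_i (−1)^i (σ with its i-th vertex removed). For instance
  ∂[v_1,v_3,v_6,v_8] = [v_3,v_6,v_8] − [v_1,v_6,v_8] + [v_1,v_3,v_8] − [v_1,v_3,v_6].
As a 10×1 matrix over Z this has rank 1, with invariant factors (1).

Computing H_k = (kernel of ∂_k) / (image of ∂_{k+1}):

  H_3: rank ker ∂_3 − rank ∂_4 = (1 − 1) − 0 = 0, and there is no ∂_4, so H_3 ≅ 0.

H_3 ≅ 0.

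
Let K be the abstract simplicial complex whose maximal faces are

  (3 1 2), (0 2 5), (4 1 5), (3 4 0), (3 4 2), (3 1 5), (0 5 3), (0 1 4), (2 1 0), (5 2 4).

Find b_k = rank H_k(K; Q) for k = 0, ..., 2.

Fix the vertex order 0 < 1 < 2 < 3 < 4 < 5 and write every simplex with vertices in increasing order. Then dim K = 2 and the simplices of K are:

  0-simplices (6): [0], [1], [2], [3], [4], [5]
  1-simplices (15): [0,1], [0,2], [0,3], [0,4], [0,5], [1,2], [1,3], [1,4], [1,5], [2,3], [2,4], [2,5], [3,4], [3,5], [4,5]
  2-simplices (10): [0,1,2], [0,1,4], [0,2,5], [0,3,4], [0,3,5], [1,2,3], [1,3,5], [1,4,5], [2,3,4], [2,4,5]

Hence C_0 ≅ Z^6, C_1 ≅ Z^15, C_2 ≅ Z^10.

∂_1: C_1 → C_0 maps an edge to its endpoints' difference, ∂[p,q] = q − p.
The 6×15 boundary matrix has rank 5 and Smith normal form diag(1,1,1,1,1).

∂_2: C_2 → C_1 sends each 2-simplex [p,q,r] to [q,r] − [p,r] + [p,q]. For instance
  ∂[1,3,5] = [3,5] − [1,5] + [1,3],
  ∂[2,4,5] = [4,5] − [2,5] + [2,4].
This gives a 15×10 integer matrix of rank 10; reducing to Smith normal form yields diagonal entries (1,1,1,1,1,1,1,1,1,2).

From H_k ≅ ker(∂_k) / im(∂_{k+1}) we obtain:

  H_0: rank C_0 − rank ∂_1 = 6 − 5 = 1, and the invariant factors of ∂_1 are all 1, so H_0 = Z.
  H_1: rank ker ∂_1 − rank ∂_2 = (15 − 5) − 10 = 0, and ∂_2 has invariant factor 2 > 1, so H_1 = Z/2.
  H_2: rank ker ∂_2 − rank ∂_3 = (10 − 10) − 0 = 0, and there is no ∂_3, so H_2 = 0.

Hence the Betti numbers are b_0 = 1, b_1 = 0, b_2 = 0.

b_0 = 1, b_1 = 0, b_2 = 0.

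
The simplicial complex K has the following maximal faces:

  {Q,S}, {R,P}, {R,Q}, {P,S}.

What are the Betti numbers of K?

Fix the vertex order P < Q < R < S and write every simplex with vertices in increasing order. Then dim K = 1 and the simplices of K are:

  0-simplices (4): P, Q, R, S
  1-simplices (4): PR, PS, QR, QS

so the chain groups are C_0 ≅ Z^4, C_1 ≅ Z^4.

The boundary map ∂_1: C_1 → C_0 is given by ∂[p,q] = [q] − [p]. For instance
  ∂QS = S − Q.
As a 4×4 matrix over Z this has rank 3, with invariant factors (1,1,1).

From H_k ≅ ker(∂_k) / im(∂_{k+1}) we obtain:

  H_0: rank C_0 − rank ∂_1 = 4 − 3 = 1, and the invariant factors of ∂_1 are all 1, so H_0 = Z.
  H_1: rank ker ∂_1 − rank ∂_2 = (4 − 3) − 0 = 1, and there is no ∂_2, so H_1 = Z.

Hence the Betti numbers are b_0 = 1, b_1 = 1.

b_0 = 1, b_1 = 1.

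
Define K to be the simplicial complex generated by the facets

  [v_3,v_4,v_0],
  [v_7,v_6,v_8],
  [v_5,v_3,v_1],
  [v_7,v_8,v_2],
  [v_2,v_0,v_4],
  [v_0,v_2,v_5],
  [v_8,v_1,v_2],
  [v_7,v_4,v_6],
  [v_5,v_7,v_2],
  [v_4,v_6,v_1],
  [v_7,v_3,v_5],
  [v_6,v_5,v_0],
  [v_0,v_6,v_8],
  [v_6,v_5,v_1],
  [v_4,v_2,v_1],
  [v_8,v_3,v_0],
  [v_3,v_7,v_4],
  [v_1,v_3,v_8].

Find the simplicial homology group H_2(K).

H_2 = Z.

K has 9 vertices, 27 edges, 18 triangles.
rank ∂_2 = 17, rank ∂_3 = 0 ⇒ b_2 = 18 − 17 − 0 = 1. So H_2 ≅ Z.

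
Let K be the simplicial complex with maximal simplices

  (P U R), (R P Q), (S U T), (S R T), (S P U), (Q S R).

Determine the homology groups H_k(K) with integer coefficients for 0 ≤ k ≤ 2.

H_0 ≅ Z,  H_1 ≅ Z,  H_2 = 0.

Order the vertices as P < Q < R < S < T < U. Listing each simplex with vertices in this order, K has dimension 2 with simplices:

  0-simplices (6): P, Q, R, S, T, U
  1-simplices (12): PQ, PR, PS, PU, QR, QS, RS, RT, RU, ST, SU, TU
  2-simplices (6): PQR, PRU, PSU, QRS, RST, STU

Hence C_0 ≅ Z^6, C_1 ≅ Z^12, C_2 ≅ Z^6.

The boundary map ∂_1: C_1 → C_0 sends each edge [p,q] (with p < q) to q − p. For instance
  ∂RS = S − R.
As a 6×12 matrix over Z this has rank 5, with invariant factors (1,1,1,1,1).

Boundary ∂_2: C_2 → C_1 sends each 2-simplex [p,q,r] to [q,r] − [p,r] + [p,q]. For instance
  ∂STU = TU − SU + ST,
  ∂PRU = RU − PU + PR.
The resulting 12×6 matrix has rank 6, and its Smith normal form has invariant factors (1,1,1,1,1,1).

Now H_k = ker ∂_k / im ∂_{k+1}, so:

  H_0: rank C_0 − rank ∂_1 = 6 − 5 = 1, and the invariant factors of ∂_1 are all 1, so H_0 = Z.
  H_1: rank ker ∂_1 − rank ∂_2 = (12 − 5) − 6 = 1, and the invariant factors of ∂_2 are all 1, so H_1 = Z.
  H_2: rank ker ∂_2 − rank ∂_3 = (6 − 6) − 0 = 0, and there is no ∂_3, so H_2 = 0.

As a check, the Euler characteristic is 6 − 12 + 6 = 0, which agrees with 1 − 1 + 0 = 0.
(K is a triangulation of the cylinder S^1 x I.)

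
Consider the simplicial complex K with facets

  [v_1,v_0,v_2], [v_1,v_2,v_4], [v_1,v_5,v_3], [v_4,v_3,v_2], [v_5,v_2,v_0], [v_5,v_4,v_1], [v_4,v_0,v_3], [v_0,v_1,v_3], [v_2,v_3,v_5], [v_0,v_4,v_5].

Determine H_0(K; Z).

Order the vertices as v_0 < v_1 < v_2 < v_3 < v_4 < v_5. Listing each simplex with vertices in this order, K has dimension 2 with simplices:

  0-simplices (6): [v_0], [v_1], [v_2], [v_3], [v_4], [v_5]
  1-simplices (15): (15 of them)
  2-simplices (10): [v_0,v_1,v_2], [v_0,v_1,v_3], [v_0,v_2,v_5], [v_0,v_3,v_4], [v_0,v_4,v_5], [v_1,v_2,v_4], [v_1,v_3,v_5], [v_1,v_4,v_5], [v_2,v_3,v_4], [v_2,v_3,v_5]

so the chain groups are C_0 ≅ Z^6, C_1 ≅ Z^15, C_2 ≅ Z^10.

Boundary ∂_1: C_1 → C_0 sends each edge [p,q] (with p < q) to q − p. For instance
  ∂[v_1,v_5] = [v_5] − [v_1].
As a 6×15 matrix over Z this has rank 5, with invariant factors (1,1,1,1,1).

∂_2: C_2 → C_1 sends each 2-simplex [p,q,r] to [q,r] − [p,r] + [p,q]. For instance
  ∂[v_0,v_2,v_5] = [v_2,v_5] − [v_0,v_5] + [v_0,v_2],
  ∂[v_2,v_3,v_4] = [v_3,v_4] − [v_2,v_4] + [v_2,v_3].
This gives a 15×10 integer matrix of rank 10; reducing to Smith normal form yields diagonal entries (1,1,1,1,1,1,1,1,1,2).

Reading off H_k = ker ∂_k / im ∂_{k+1}:

  H_0: rank C_0 − rank ∂_1 = 6 − 5 = 1, and the invariant factors of ∂_1 are all 1, so H_0 = Z.

(K is a triangulation of the real projective plane RP^2.)

H_0 ≅ Z.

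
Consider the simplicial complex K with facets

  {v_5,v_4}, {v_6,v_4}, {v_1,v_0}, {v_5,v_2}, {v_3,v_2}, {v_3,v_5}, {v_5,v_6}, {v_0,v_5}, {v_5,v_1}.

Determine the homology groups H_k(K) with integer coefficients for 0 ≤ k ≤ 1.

Order the vertices as v_0 < v_1 < v_2 < v_3 < v_4 < v_5 < v_6. Listing each simplex with vertices in this order, K has dimension 1 with simplices:

  0-simplices (7): [v_0], [v_1], [v_2], [v_3], [v_4], [v_5], [v_6]
  1-simplices (9): [v_0,v_1], [v_0,v_5], [v_1,v_5], [v_2,v_3], [v_2,v_5], [v_3,v_5], [v_4,v_5], [v_4,v_6], [v_5,v_6]

so the chain groups are C_0 ≅ Z^7, C_1 ≅ Z^9.

∂_1: C_1 → C_0 sends each edge [p,q] (with p < q) to q − p.
As a 7×9 matrix over Z this has rank 6, with invariant factors (1,1,1,1,1,1).

Computing H_k = (kernel of ∂_k) / (image of ∂_{k+1}):

  H_0: rank C_0 − rank ∂_1 = 7 − 6 = 1, and the invariant factors of ∂_1 are all 1, so H_0 = Z.
  H_1: rank ker ∂_1 − rank ∂_2 = (9 − 6) − 0 = 3, and there is no ∂_2, so H_1 = Z^3.

H_0 = Z,  H_1 = Z^3.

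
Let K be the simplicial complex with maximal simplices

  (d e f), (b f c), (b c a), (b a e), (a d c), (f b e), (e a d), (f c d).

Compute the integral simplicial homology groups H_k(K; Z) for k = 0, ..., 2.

H_0 = Z,  H_1 = 0,  H_2 = Z.

We work with the vertex ordering a < b < c < d < e < f. The simplices of K, each written with vertices in increasing order, are:

  0-simplices (6): a, b, c, d, e, f
  1-simplices (12): ab, ac, ad, ae, bc, be, bf, cd, cf, de, df, ef
  2-simplices (8): abc, abe, acd, ade, bcf, bef, cdf, def

giving chain groups C_0 ≅ Z^6, C_1 ≅ Z^12, C_2 ≅ Z^8.

The boundary map ∂_1: C_1 → C_0 sends each edge [p,q] (with p < q) to q − p.
This gives a 6×12 integer matrix of rank 5; reducing to Smith normal form yields diagonal entries (1,1,1,1,1).

Boundary ∂_2: C_2 → C_1 maps a triangle to the signed sum of its edges. For instance
  ∂cdf = df − cf + cd,
  ∂def = ef − df + de.
The 12×8 boundary matrix has rank 7 and Smith normal form diag(1,1,1,1,1,1,1).

From H_k ≅ ker(∂_k) / im(∂_{k+1}) we obtain:

  H_0: rank C_0 − rank ∂_1 = 6 − 5 = 1, and the invariant factors of ∂_1 are all 1, so H_0 = Z.
  H_1: rank ker ∂_1 − rank ∂_2 = (12 − 5) − 7 = 0, and the invariant factors of ∂_2 are all 1, so H_1 = 0.
  H_2: rank ker ∂_2 − rank ∂_3 = (8 − 7) − 0 = 1, and there is no ∂_3, so H_2 = Z.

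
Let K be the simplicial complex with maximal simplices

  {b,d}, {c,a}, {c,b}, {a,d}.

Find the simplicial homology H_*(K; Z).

K has 4 vertices, 4 edges.
rank ∂_0 = 0, rank ∂_1 = 3 ⇒ b_0 = 4 − 0 − 3 = 1; all invariant factors of ∂_1 are 1 so no torsion. So H_0 = Z.
rank ∂_1 = 3, rank ∂_2 = 0 ⇒ b_1 = 4 − 3 − 0 = 1. So H_1 = Z.

H_0 ≅ Z,  H_1 ≅ Z.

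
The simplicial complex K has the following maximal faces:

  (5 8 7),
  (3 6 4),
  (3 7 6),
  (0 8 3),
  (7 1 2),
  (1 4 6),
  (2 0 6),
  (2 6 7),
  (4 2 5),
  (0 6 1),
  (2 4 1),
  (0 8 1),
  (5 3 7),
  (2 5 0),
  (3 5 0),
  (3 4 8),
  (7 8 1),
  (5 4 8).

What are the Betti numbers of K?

Order the vertices as 0 < 1 < 2 < 3 < 4 < 5 < 6 < 7 < 8. Listing each simplex with vertices in this order, K has dimension 2 with simplices:

  0-simplices (9): [0], [1], [2], [3], [4], [5], [6], [7], [8]
  1-simplices (27): (27 of them)
  2-simplices (18): [0,1,6], [0,1,8], [0,2,5], [0,2,6], [0,3,5], [0,3,8], [1,2,4], [1,2,7], [1,4,6], [1,7,8], [2,4,5], [2,6,7], [3,4,6], [3,4,8], [3,5,7], [3,6,7], [4,5,8], [5,7,8]

giving chain groups C_0 ≅ Z^9, C_1 ≅ Z^27, C_2 ≅ Z^18.

Boundary ∂_1: C_1 → C_0 is given by ∂[p,q] = [q] − [p].
As a 9×27 matrix over Z this has rank 8, with invariant factors (1,1,1,1,1,1,1,1).

Boundary ∂_2: C_2 → C_1 sends each 2-simplex [p,q,r] to [q,r] − [p,r] + [p,q]. For instance
  ∂[3,4,6] = [4,6] − [3,6] + [3,4],
  ∂[0,2,5] = [2,5] − [0,5] + [0,2].
As a 27×18 matrix over Z this has rank 18, with invariant factors (1,1,1,1,1,1,1,1,1,1,1,1,1,1,1,1,1,2).

Now H_k = ker ∂_k / im ∂_{k+1}, so:

  H_0: rank C_0 − rank ∂_1 = 9 − 8 = 1, and the invariant factors of ∂_1 are all 1, so H_0 ≅ Z.
  H_1: rank ker ∂_1 − rank ∂_2 = (27 − 8) − 18 = 1, and ∂_2 has invariant factor 2 > 1, so H_1 ≅ Z ⊕ Z/2Z.
  H_2: rank ker ∂_2 − rank ∂_3 = (18 − 18) − 0 = 0, and there is no ∂_3, so H_2 ≅ 0.

(K is a triangulation of the Klein bottle.)

Hence the Betti numbers are b_0 = 1, b_1 = 1, b_2 = 0.

b_0 = 1, b_1 = 1, b_2 = 0.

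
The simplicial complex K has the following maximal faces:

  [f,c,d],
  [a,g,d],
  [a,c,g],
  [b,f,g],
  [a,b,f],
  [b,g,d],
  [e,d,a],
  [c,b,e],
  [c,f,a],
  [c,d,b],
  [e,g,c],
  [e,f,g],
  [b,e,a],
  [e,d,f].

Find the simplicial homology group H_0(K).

We work with the vertex ordering a < b < c < d < e < f < g. The simplices of K, each written with vertices in increasing order, are:

  0-simplices (7): a, b, c, d, e, f, g
  1-simplices (21): ab, ac, ad, ae, af, ag, bc, bd, be, bf, bg, cd, ce, cf, cg, de, df, dg, ef, eg, fg
  2-simplices (14): abe, abf, acf, acg, ade, adg, bcd, bce, bdg, bfg, cdf, ceg, def, efg

so the chain groups are C_0 ≅ Z^7, C_1 ≅ Z^21, C_2 ≅ Z^14.

Boundary ∂_1: C_1 → C_0 sends each edge [p,q] (with p < q) to q − p. For instance
  ∂df = f − d.
As a 7×21 matrix over Z this has rank 6, with invariant factors (1,1,1,1,1,1).

The boundary map ∂_2: C_2 → C_1 maps a triangle to the signed sum of its edges. For instance
  ∂abf = bf − af + ab,
  ∂abe = be − ae + ab.
This gives a 21×14 integer matrix of rank 13; reducing to Smith normal form yields diagonal entries (1,1,1,1,1,1,1,1,1,1,1,1,1).

Reading off H_k = ker ∂_k / im ∂_{k+1}:

  H_0: rank C_0 − rank ∂_1 = 7 − 6 = 1, and the invariant factors of ∂_1 are all 1, so H_0 ≅ Z.

H_0 = Z.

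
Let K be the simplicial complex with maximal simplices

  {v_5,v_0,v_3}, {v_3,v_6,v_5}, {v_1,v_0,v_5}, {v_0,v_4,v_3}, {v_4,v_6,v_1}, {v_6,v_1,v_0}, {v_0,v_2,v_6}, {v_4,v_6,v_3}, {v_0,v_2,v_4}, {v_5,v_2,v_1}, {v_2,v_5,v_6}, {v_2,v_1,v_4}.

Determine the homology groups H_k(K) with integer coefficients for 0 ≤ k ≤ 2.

Take the total order v_0 < v_1 < v_2 < v_3 < v_4 < v_5 < v_6 on the vertex set. Then K (dimension 2) consists of the simplices:

  0-simplices (7): [v_0], [v_1], [v_2], [v_3], [v_4], [v_5], [v_6]
  1-simplices (18): (18 of them)
  2-simplices (12): (12 of them)

giving chain groups C_0 ≅ Z^7, C_1 ≅ Z^18, C_2 ≅ Z^12.

Boundary ∂_1: C_1 → C_0 sends each edge [p,q] (with p < q) to q − p.
The resulting 7×18 matrix has rank 6, and its Smith normal form has invariant factors (1,1,1,1,1,1).

Boundary ∂_2: C_2 → C_1 acts by ∂[p,q,r] = [q,r] − [p,r] + [p,q]. For instance
  ∂[v_0,v_2,v_4] = [v_2,v_4] − [v_0,v_4] + [v_0,v_2],
  ∂[v_3,v_5,v_6] = [v_5,v_6] − [v_3,v_6] + [v_3,v_5].
As a 18×12 matrix over Z this has rank 12, with invariant factors (1,1,1,1,1,1,1,1,1,1,1,2).

Computing H_k = (kernel of ∂_k) / (image of ∂_{k+1}):

  H_0: rank C_0 − rank ∂_1 = 7 − 6 = 1, and the invariant factors of ∂_1 are all 1, so H_0 = Z.
  H_1: rank ker ∂_1 − rank ∂_2 = (18 − 6) − 12 = 0, and ∂_2 has invariant factor 2 > 1, so H_1 = Z/2Z.
  H_2: rank ker ∂_2 − rank ∂_3 = (12 − 12) − 0 = 0, and there is no ∂_3, so H_2 = 0.

H_0 = Z,  H_1 = Z/2Z,  H_2 = 0.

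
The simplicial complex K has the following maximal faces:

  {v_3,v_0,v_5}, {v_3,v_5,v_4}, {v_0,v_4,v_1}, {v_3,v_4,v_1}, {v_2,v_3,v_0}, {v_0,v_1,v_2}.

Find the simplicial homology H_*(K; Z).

Order the vertices as v_0 < v_1 < v_2 < v_3 < v_4 < v_5. Listing each simplex with vertices in this order, K has dimension 2 with simplices:

  0-simplices (6): [v_0], [v_1], [v_2], [v_3], [v_4], [v_5]
  1-simplices (12): [v_0,v_1], [v_0,v_2], [v_0,v_3], [v_0,v_4], [v_0,v_5], [v_1,v_2], [v_1,v_3], [v_1,v_4], [v_2,v_3], [v_3,v_4], [v_3,v_5], [v_4,v_5]
  2-simplices (6): [v_0,v_1,v_2], [v_0,v_1,v_4], [v_0,v_2,v_3], [v_0,v_3,v_5], [v_1,v_3,v_4], [v_3,v_4,v_5]

Hence C_0 ≅ Z^6, C_1 ≅ Z^12, C_2 ≅ Z^6.

Boundary ∂_1: C_1 → C_0 maps an edge to its endpoints' difference, ∂[p,q] = q − p. For instance
  ∂[v_1,v_2] = [v_2] − [v_1].
The 6×12 boundary matrix has rank 5 and Smith normal form diag(1,1,1,1,1).

The boundary map ∂_2: C_2 → C_1 acts by ∂[p,q,r] = [q,r] − [p,r] + [p,q]. For instance
  ∂[v_1,v_3,v_4] = [v_3,v_4] − [v_1,v_4] + [v_1,v_3],
  ∂[v_0,v_1,v_2] = [v_1,v_2] − [v_0,v_2] + [v_0,v_1].
The 12×6 boundary matrix has rank 6 and Smith normal form diag(1,1,1,1,1,1).

Now H_k = ker ∂_k / im ∂_{k+1}, so:

  H_0: rank C_0 − rank ∂_1 = 6 − 5 = 1, and the invariant factors of ∂_1 are all 1, so H_0 = Z.
  H_1: rank ker ∂_1 − rank ∂_2 = (12 − 5) − 6 = 1, and the invariant factors of ∂_2 are all 1, so H_1 = Z.
  H_2: rank ker ∂_2 − rank ∂_3 = (6 − 6) − 0 = 0, and there is no ∂_3, so H_2 = 0.

H_0 ≅ Z,  H_1 ≅ Z,  H_2 = 0.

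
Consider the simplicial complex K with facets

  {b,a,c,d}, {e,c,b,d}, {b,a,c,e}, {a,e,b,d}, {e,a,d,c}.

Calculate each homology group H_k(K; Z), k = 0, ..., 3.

Take the total order a < b < c < d < e on the vertex set. Then K (dimension 3) consists of the simplices:

  0-simplices (5): a, b, c, d, e
  1-simplices (10): ab, ac, ad, ae, bc, bd, be, cd, ce, de
  2-simplices (10): abc, abd, abe, acd, ace, ade, bcd, bce, bde, cde
  3-simplices (5): abcd, abce, abde, acde, bcde

so the chain groups are C_0 ≅ Z^5, C_1 ≅ Z^10, C_2 ≅ Z^10, C_3 ≅ Z^5.

The boundary map ∂_1: C_1 → C_0 maps an edge to its endpoints' difference, ∂[p,q] = q − p.
The resulting 5×10 matrix has rank 4, and its Smith normal form has invariant factors (1,1,1,1).

The boundary map ∂_2: C_2 → C_1 sends each 2-simplex [p,q,r] to [q,r] − [p,r] + [p,q]. For instance
  ∂ade = de − ae + ad,
  ∂ace = ce − ae + ac.
The 10×10 boundary matrix has rank 6 and Smith normal form diag(1,1,1,1,1,1).

∂_3: C_3 → C_2 sends each 3-simplex σ to the alternating sum Σ_i (−1)^i (σ with its i-th vertex removed). For instance
  ∂acde = cde − ade + ace − acd,
  ∂bcde = cde − bde + bce − bcd.
This gives a 10×5 integer matrix of rank 4; reducing to Smith normal form yields diagonal entries (1,1,1,1).

Reading off H_k = ker ∂_k / im ∂_{k+1}:

  H_0: rank C_0 − rank ∂_1 = 5 − 4 = 1, and the invariant factors of ∂_1 are all 1, so H_0 = Z.
  H_1: rank ker ∂_1 − rank ∂_2 = (10 − 4) − 6 = 0, and the invariant factors of ∂_2 are all 1, so H_1 = 0.
  H_2: rank ker ∂_2 − rank ∂_3 = (10 − 6) − 4 = 0, and the invariant factors of ∂_3 are all 1, so H_2 = 0.
  H_3: rank ker ∂_3 − rank ∂_4 = (5 − 4) − 0 = 1, and there is no ∂_4, so H_3 = Z.

As a check, the Euler characteristic is 5 − 10 + 10 − 5 = 0, which agrees with 1 − 0 + 0 − 1 = 0.

H_0 ≅ Z,  H_1 = 0,  H_2 = 0,  H_3 ≅ Z.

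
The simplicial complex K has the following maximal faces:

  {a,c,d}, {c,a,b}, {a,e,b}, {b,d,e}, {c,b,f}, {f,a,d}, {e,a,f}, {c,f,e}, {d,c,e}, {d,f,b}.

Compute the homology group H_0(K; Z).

H_0 ≅ Z.

Order the vertices as a < b < c < d < e < f. Listing each simplex with vertices in this order, K has dimension 2 with simplices:

  0-simplices (6): a, b, c, d, e, f
  1-simplices (15): ab, ac, ad, ae, af, bc, bd, be, bf, cd, ce, cf, de, df, ef
  2-simplices (10): abc, abe, acd, adf, aef, bcf, bde, bdf, cde, cef

giving chain groups C_0 ≅ Z^6, C_1 ≅ Z^15, C_2 ≅ Z^10.

∂_1: C_1 → C_0 sends each edge [p,q] (with p < q) to q − p. For instance
  ∂be = e − b.
The resulting 6×15 matrix has rank 5, and its Smith normal form has invariant factors (1,1,1,1,1).

The boundary map ∂_2: C_2 → C_1 maps a triangle to the signed sum of its edges. For instance
  ∂aef = ef − af + ae,
  ∂bcf = cf − bf + bc.
The resulting 15×10 matrix has rank 10, and its Smith normal form has invariant factors (1,1,1,1,1,1,1,1,1,2).

From H_k ≅ ker(∂_k) / im(∂_{k+1}) we obtain:

  H_0: rank C_0 − rank ∂_1 = 6 − 5 = 1, and the invariant factors of ∂_1 are all 1, so H_0 = Z.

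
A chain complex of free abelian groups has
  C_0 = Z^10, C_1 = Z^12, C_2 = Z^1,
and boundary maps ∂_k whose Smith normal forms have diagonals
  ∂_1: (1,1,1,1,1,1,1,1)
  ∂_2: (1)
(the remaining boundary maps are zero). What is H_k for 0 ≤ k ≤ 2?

H_0: b_0 = 10 − 0 − 8 = 2; torsion from ∂_1 factors > 1: none. So H_0 ≅ Z^2.
H_1: b_1 = 12 − 8 − 1 = 3; torsion from ∂_2 factors > 1: none. So H_1 ≅ Z^3.
H_2: b_2 = 1 − 1 − 0 = 0; torsion from ∂_3 factors > 1: none. So H_2 ≅ 0.

H_0 ≅ Z^2,  H_1 ≅ Z^3,  H_2 = 0.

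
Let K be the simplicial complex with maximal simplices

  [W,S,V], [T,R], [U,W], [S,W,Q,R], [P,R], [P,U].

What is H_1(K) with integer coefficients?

Order the vertices as P < Q < R < S < T < U < V < W. Listing each simplex with vertices in this order, K has dimension 3 with simplices:

  0-simplices (8): P, Q, R, S, T, U, V, W
  1-simplices (12): PR, PU, QR, QS, QW, RS, RT, RW, SV, SW, UW, VW
  2-simplices (5): QRS, QRW, QSW, RSW, SVW
  3-simplices (1): QRSW

giving chain groups C_0 ≅ Z^8, C_1 ≅ Z^12, C_2 ≅ Z^5, C_3 ≅ Z^1.

Boundary ∂_1: C_1 → C_0 maps an edge to its endpoints' difference, ∂[p,q] = q − p. For instance
  ∂QS = S − Q.
As a 8×12 matrix over Z this has rank 7, with invariant factors (1,1,1,1,1,1,1).

Boundary ∂_2: C_2 → C_1 maps a triangle to the signed sum of its edges. For instance
  ∂SVW = VW − SW + SV,
  ∂RSW = SW − RW + RS.
The resulting 12×5 matrix has rank 4, and its Smith normal form has invariant factors (1,1,1,1).

Boundary ∂_3: C_3 → C_2 sends each 3-simplex σ to the alternating sum Σ_i (−1)^i (σ with its i-th vertex removed). For instance
  ∂QRSW = RSW − QSW + QRW − QRS.
This gives a 5×1 integer matrix of rank 1; reducing to Smith normal form yields diagonal entries (1).

Now H_k = ker ∂_k / im ∂_{k+1}, so:

  H_1: rank ker ∂_1 − rank ∂_2 = (12 − 7) − 4 = 1, and the invariant factors of ∂_2 are all 1, so H_1 = Z.

H_1 ≅ Z.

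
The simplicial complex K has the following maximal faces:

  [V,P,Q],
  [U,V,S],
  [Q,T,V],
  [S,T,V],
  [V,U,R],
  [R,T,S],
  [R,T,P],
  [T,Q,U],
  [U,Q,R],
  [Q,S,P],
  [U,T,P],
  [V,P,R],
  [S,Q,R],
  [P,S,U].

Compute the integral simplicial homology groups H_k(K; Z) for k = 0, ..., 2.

H_0 ≅ Z,  H_1 ≅ Z^2,  H_2 ≅ Z.

Order the vertices as P < Q < R < S < T < U < V. Listing each simplex with vertices in this order, K has dimension 2 with simplices:

  0-simplices (7): P, Q, R, S, T, U, V
  1-simplices (21): PQ, PR, PS, PT, PU, PV, QR, QS, QT, QU, QV, RS, RT, RU, RV, ST, SU, SV, TU, TV, UV
  2-simplices (14): PQS, PQV, PRT, PRV, PSU, PTU, QRS, QRU, QTU, QTV, RST, RUV, STV, SUV

giving chain groups C_0 ≅ Z^7, C_1 ≅ Z^21, C_2 ≅ Z^14.

Boundary ∂_1: C_1 → C_0 is given by ∂[p,q] = [q] − [p]. For instance
  ∂RT = T − R.
The 7×21 boundary matrix has rank 6 and Smith normal form diag(1,1,1,1,1,1).

Boundary ∂_2: C_2 → C_1 sends each 2-simplex [p,q,r] to [q,r] − [p,r] + [p,q]. For instance
  ∂RUV = UV − RV + RU,
  ∂PRV = RV − PV + PR.
The resulting 21×14 matrix has rank 13, and its Smith normal form has invariant factors (1,1,1,1,1,1,1,1,1,1,1,1,1).

Reading off H_k = ker ∂_k / im ∂_{k+1}:

  H_0: rank C_0 − rank ∂_1 = 7 − 6 = 1, and the invariant factors of ∂_1 are all 1, so H_0 ≅ Z.
  H_1: rank ker ∂_1 − rank ∂_2 = (21 − 6) − 13 = 2, and the invariant factors of ∂_2 are all 1, so H_1 ≅ Z^2.
  H_2: rank ker ∂_2 − rank ∂_3 = (14 − 13) − 0 = 1, and there is no ∂_3, so H_2 ≅ Z.

As a check, the Euler characteristic is 7 − 21 + 14 = 0, which agrees with 1 − 2 + 1 = 0.
(K is a triangulation of the torus T^2.)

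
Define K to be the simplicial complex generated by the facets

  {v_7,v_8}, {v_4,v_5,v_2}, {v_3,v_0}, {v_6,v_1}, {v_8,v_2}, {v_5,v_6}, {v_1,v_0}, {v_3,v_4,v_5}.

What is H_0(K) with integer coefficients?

H_0 = Z.

Take the total order v_0 < v_1 < v_2 < v_3 < v_4 < v_5 < v_6 < v_7 < v_8 on the vertex set. Then K (dimension 2) consists of the simplices:

  0-simplices (9): [v_0], [v_1], [v_2], [v_3], [v_4], [v_5], [v_6], [v_7], [v_8]
  1-simplices (11): [v_0,v_1], [v_0,v_3], [v_1,v_6], [v_2,v_4], [v_2,v_5], [v_2,v_8], [v_3,v_4], [v_3,v_5], [v_4,v_5], [v_5,v_6], [v_7,v_8]
  2-simplices (2): [v_2,v_4,v_5], [v_3,v_4,v_5]

giving chain groups C_0 ≅ Z^9, C_1 ≅ Z^11, C_2 ≅ Z^2.

∂_1: C_1 → C_0 sends each edge [p,q] (with p < q) to q − p. For instance
  ∂[v_3,v_4] = [v_4] − [v_3].
As a 9×11 matrix over Z this has rank 8, with invariant factors (1,1,1,1,1,1,1,1).

∂_2: C_2 → C_1 maps a triangle to the signed sum of its edges. For instance
  ∂[v_3,v_4,v_5] = [v_4,v_5] − [v_3,v_5] + [v_3,v_4],
  ∂[v_2,v_4,v_5] = [v_4,v_5] − [v_2,v_5] + [v_2,v_4].
This gives a 11×2 integer matrix of rank 2; reducing to Smith normal form yields diagonal entries (1,1).

Computing H_k = (kernel of ∂_k) / (image of ∂_{k+1}):

  H_0: rank C_0 − rank ∂_1 = 9 − 8 = 1, and the invariant factors of ∂_1 are all 1, so H_0 = Z.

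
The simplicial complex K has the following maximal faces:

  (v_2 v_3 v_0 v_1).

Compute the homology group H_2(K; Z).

Take the total order v_0 < v_1 < v_2 < v_3 on the vertex set. Then K (dimension 3) consists of the simplices:

  0-simplices (4): [v_0], [v_1], [v_2], [v_3]
  1-simplices (6): [v_0,v_1], [v_0,v_2], [v_0,v_3], [v_1,v_2], [v_1,v_3], [v_2,v_3]
  2-simplices (4): [v_0,v_1,v_2], [v_0,v_1,v_3], [v_0,v_2,v_3], [v_1,v_2,v_3]
  3-simplices (1): [v_0,v_1,v_2,v_3]

so the chain groups are C_0 ≅ Z^4, C_1 ≅ Z^6, C_2 ≅ Z^4, C_3 ≅ Z^1.

∂_1: C_1 → C_0 is given by ∂[p,q] = [q] − [p]. For instance
  ∂[v_1,v_2] = [v_2] − [v_1].
The resulting 4×6 matrix has rank 3, and its Smith normal form has invariant factors (1,1,1).

∂_2: C_2 → C_1 maps a triangle to the signed sum of its edges. For instance
  ∂[v_0,v_1,v_3] = [v_1,v_3] − [v_0,v_3] + [v_0,v_1],
  ∂[v_0,v_2,v_3] = [v_2,v_3] − [v_0,v_3] + [v_0,v_2].
The resulting 6×4 matrix has rank 3, and its Smith normal form has invariant factors (1,1,1).

The boundary map ∂_3: C_3 → C_2 sends each 3-simplex σ to the alternating sum Σ_i (−1)^i (σ with its i-th vertex removed). For instance
  ∂[v_0,v_1,v_2,v_3] = [v_1,v_2,v_3] − [v_0,v_2,v_3] + [v_0,v_1,v_3] − [v_0,v_1,v_2].
The resulting 4×1 matrix has rank 1, and its Smith normal form has invariant factors (1).

Computing H_k = (kernel of ∂_k) / (image of ∂_{k+1}):

  H_2: rank ker ∂_2 − rank ∂_3 = (4 − 3) − 1 = 0, and the invariant factors of ∂_3 are all 1, so H_2 ≅ 0.

(K is a triangulation of the 3-simplex.)

H_2 ≅ 0.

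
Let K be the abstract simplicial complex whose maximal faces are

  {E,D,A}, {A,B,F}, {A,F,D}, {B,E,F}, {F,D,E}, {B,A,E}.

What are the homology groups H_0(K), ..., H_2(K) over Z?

Order the vertices as A < B < D < E < F. Listing each simplex with vertices in this order, K has dimension 2 with simplices:

  0-simplices (5): A, B, D, E, F
  1-simplices (9): AB, AD, AE, AF, BE, BF, DE, DF, EF
  2-simplices (6): ABE, ABF, ADE, ADF, BEF, DEF

Hence C_0 ≅ Z^5, C_1 ≅ Z^9, C_2 ≅ Z^6.

The boundary map ∂_1: C_1 → C_0 sends each edge [p,q] (with p < q) to q − p.
As a 5×9 matrix over Z this has rank 4, with invariant factors (1,1,1,1).

The boundary map ∂_2: C_2 → C_1 sends each 2-simplex [p,q,r] to [q,r] − [p,r] + [p,q]. For instance
  ∂ADF = DF − AF + AD,
  ∂ABF = BF − AF + AB.
As a 9×6 matrix over Z this has rank 5, with invariant factors (1,1,1,1,1).

Now H_k = ker ∂_k / im ∂_{k+1}, so:

  H_0: rank C_0 − rank ∂_1 = 5 − 4 = 1, and the invariant factors of ∂_1 are all 1, so H_0 ≅ Z.
  H_1: rank ker ∂_1 − rank ∂_2 = (9 − 4) − 5 = 0, and the invariant factors of ∂_2 are all 1, so H_1 ≅ 0.
  H_2: rank ker ∂_2 − rank ∂_3 = (6 − 5) − 0 = 1, and there is no ∂_3, so H_2 ≅ Z.

(K is a triangulation of the 2-sphere S^2.)

H_0 ≅ Z,  H_1 = 0,  H_2 ≅ Z.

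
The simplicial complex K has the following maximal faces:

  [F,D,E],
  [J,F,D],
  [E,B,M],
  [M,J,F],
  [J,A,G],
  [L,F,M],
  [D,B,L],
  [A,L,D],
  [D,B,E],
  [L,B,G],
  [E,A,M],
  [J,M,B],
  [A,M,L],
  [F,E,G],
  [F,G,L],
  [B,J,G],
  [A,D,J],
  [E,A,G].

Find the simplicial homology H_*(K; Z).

Fix the vertex order A < B < D < E < F < G < J < L < M and write every simplex with vertices in increasing order. Then dim K = 2 and the simplices of K are:

  0-simplices (9): A, B, D, E, F, G, J, L, M
  1-simplices (27): AD, AE, AG, AJ, AL, AM, BD, BE, BG, BJ, BL, BM, DE, DF, DJ, DL, EF, EG, EM, FG, FJ, FL, FM, GJ, GL, JM, LM
  2-simplices (18): ADJ, ADL, AEG, AEM, AGJ, ALM, BDE, BDL, BEM, BGJ, BGL, BJM, DEF, DFJ, EFG, FGL, FJM, FLM

so the chain groups are C_0 ≅ Z^9, C_1 ≅ Z^27, C_2 ≅ Z^18.

The boundary map ∂_1: C_1 → C_0 is given by ∂[p,q] = [q] − [p]. For instance
  ∂BD = D − B.
The 9×27 boundary matrix has rank 8 and Smith normal form diag(1,1,1,1,1,1,1,1).

Boundary ∂_2: C_2 → C_1 sends each 2-simplex [p,q,r] to [q,r] − [p,r] + [p,q]. For instance
  ∂BEM = EM − BM + BE,
  ∂ADL = DL − AL + AD.
The resulting 27×18 matrix has rank 17, and its Smith normal form has invariant factors (1,1,1,1,1,1,1,1,1,1,1,1,1,1,1,1,1).

Now H_k = ker ∂_k / im ∂_{k+1}, so:

  H_0: rank C_0 − rank ∂_1 = 9 − 8 = 1, and the invariant factors of ∂_1 are all 1, so H_0 = Z.
  H_1: rank ker ∂_1 − rank ∂_2 = (27 − 8) − 17 = 2, and the invariant factors of ∂_2 are all 1, so H_1 = Z^2.
  H_2: rank ker ∂_2 − rank ∂_3 = (18 − 17) − 0 = 1, and there is no ∂_3, so H_2 = Z.

H_0 = Z,  H_1 = Z^2,  H_2 = Z.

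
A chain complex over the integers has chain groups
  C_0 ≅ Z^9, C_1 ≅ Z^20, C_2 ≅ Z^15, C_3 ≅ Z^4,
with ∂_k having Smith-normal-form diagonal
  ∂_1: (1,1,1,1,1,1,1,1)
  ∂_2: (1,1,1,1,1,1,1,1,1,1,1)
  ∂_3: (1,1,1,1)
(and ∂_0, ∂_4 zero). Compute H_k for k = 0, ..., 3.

H_0 = Z,  H_1 = Z,  H_2 = 0,  H_3 = 0.

H_0: b_0 = 9 − 0 − 8 = 1; torsion from ∂_1 factors > 1: none. So H_0 = Z.
H_1: b_1 = 20 − 8 − 11 = 1; torsion from ∂_2 factors > 1: none. So H_1 = Z.
H_2: b_2 = 15 − 11 − 4 = 0; torsion from ∂_3 factors > 1: none. So H_2 = 0.
H_3: b_3 = 4 − 4 − 0 = 0; torsion from ∂_4 factors > 1: none. So H_3 = 0.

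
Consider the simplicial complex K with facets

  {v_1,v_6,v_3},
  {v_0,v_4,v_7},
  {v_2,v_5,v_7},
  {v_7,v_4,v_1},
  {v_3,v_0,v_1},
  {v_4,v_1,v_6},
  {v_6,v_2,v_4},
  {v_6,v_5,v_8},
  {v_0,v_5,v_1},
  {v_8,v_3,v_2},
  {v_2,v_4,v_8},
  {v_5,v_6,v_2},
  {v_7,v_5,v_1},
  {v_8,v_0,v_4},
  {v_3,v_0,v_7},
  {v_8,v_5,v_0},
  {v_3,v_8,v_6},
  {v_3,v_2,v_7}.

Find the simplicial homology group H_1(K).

H_1 ≅ Z ⊕ Z/2.

Take the total order v_0 < v_1 < v_2 < v_3 < v_4 < v_5 < v_6 < v_7 < v_8 on the vertex set. Then K (dimension 2) consists of the simplices:

  0-simplices (9): [v_0], [v_1], [v_2], [v_3], [v_4], [v_5], [v_6], [v_7], [v_8]
  1-simplices (27): (27 of them)
  2-simplices (18): (18 of them)

Hence C_0 ≅ Z^9, C_1 ≅ Z^27, C_2 ≅ Z^18.

∂_1: C_1 → C_0 is given by ∂[p,q] = [q] − [p].
The resulting 9×27 matrix has rank 8, and its Smith normal form has invariant factors (1,1,1,1,1,1,1,1).

∂_2: C_2 → C_1 maps a triangle to the signed sum of its edges. For instance
  ∂[v_2,v_5,v_7] = [v_5,v_7] − [v_2,v_7] + [v_2,v_5],
  ∂[v_1,v_3,v_6] = [v_3,v_6] − [v_1,v_6] + [v_1,v_3].
The 27×18 boundary matrix has rank 18 and Smith normal form diag(1,1,1,1,1,1,1,1,1,1,1,1,1,1,1,1,1,2).

Now H_k = ker ∂_k / im ∂_{k+1}, so:

  H_1: rank ker ∂_1 − rank ∂_2 = (27 − 8) − 18 = 1, and ∂_2 has invariant factor 2 > 1, so H_1 ≅ Z ⊕ Z/2.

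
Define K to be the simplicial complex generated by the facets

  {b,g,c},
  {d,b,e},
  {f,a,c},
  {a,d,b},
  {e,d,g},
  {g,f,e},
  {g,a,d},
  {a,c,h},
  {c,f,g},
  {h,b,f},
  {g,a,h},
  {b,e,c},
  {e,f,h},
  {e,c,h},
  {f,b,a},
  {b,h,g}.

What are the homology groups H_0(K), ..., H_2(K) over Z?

Order the vertices as a < b < c < d < e < f < g < h. Listing each simplex with vertices in this order, K has dimension 2 with simplices:

  0-simplices (8): a, b, c, d, e, f, g, h
  1-simplices (24): ab, ac, ad, af, ag, ah, bc, bd, be, bf, bg, bh, ce, cf, cg, ch, de, dg, ef, eg, eh, fg, fh, gh
  2-simplices (16): abd, abf, acf, ach, adg, agh, bce, bcg, bde, bfh, bgh, ceh, cfg, deg, efg, efh

so the chain groups are C_0 ≅ Z^8, C_1 ≅ Z^24, C_2 ≅ Z^16.

The boundary map ∂_1: C_1 → C_0 maps an edge to its endpoints' difference, ∂[p,q] = q − p.
This gives a 8×24 integer matrix of rank 7; reducing to Smith normal form yields diagonal entries (1,1,1,1,1,1,1).

The boundary map ∂_2: C_2 → C_1 acts by ∂[p,q,r] = [q,r] − [p,r] + [p,q]. For instance
  ∂bde = de − be + bd,
  ∂bfh = fh − bh + bf.
The resulting 24×16 matrix has rank 15, and its Smith normal form has invariant factors (1,1,1,1,1,1,1,1,1,1,1,1,1,1,1).

From H_k ≅ ker(∂_k) / im(∂_{k+1}) we obtain:

  H_0: rank C_0 − rank ∂_1 = 8 − 7 = 1, and the invariant factors of ∂_1 are all 1, so H_0 = Z.
  H_1: rank ker ∂_1 − rank ∂_2 = (24 − 7) − 15 = 2, and the invariant factors of ∂_2 are all 1, so H_1 = Z^2.
  H_2: rank ker ∂_2 − rank ∂_3 = (16 − 15) − 0 = 1, and there is no ∂_3, so H_2 = Z.

(K is a triangulation of the torus T^2.)

H_0 ≅ Z,  H_1 ≅ Z^2,  H_2 ≅ Z.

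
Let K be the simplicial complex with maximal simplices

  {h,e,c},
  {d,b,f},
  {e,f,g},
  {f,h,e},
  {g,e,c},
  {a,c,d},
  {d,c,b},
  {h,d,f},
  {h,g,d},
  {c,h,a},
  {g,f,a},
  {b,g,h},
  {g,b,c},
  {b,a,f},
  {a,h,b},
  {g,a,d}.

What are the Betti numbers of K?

b_0 = 1, b_1 = 2, b_2 = 1.

Fix the vertex order a < b < c < d < e < f < g < h and write every simplex with vertices in increasing order. Then dim K = 2 and the simplices of K are:

  0-simplices (8): a, b, c, d, e, f, g, h
  1-simplices (24): ab, ac, ad, af, ag, ah, bc, bd, bf, bg, bh, cd, ce, cg, ch, df, dg, dh, ef, eg, eh, fg, fh, gh
  2-simplices (16): abf, abh, acd, ach, adg, afg, bcd, bcg, bdf, bgh, ceg, ceh, dfh, dgh, efg, efh

giving chain groups C_0 ≅ Z^8, C_1 ≅ Z^24, C_2 ≅ Z^16.

∂_1: C_1 → C_0 sends each edge [p,q] (with p < q) to q − p.
This gives a 8×24 integer matrix of rank 7; reducing to Smith normal form yields diagonal entries (1,1,1,1,1,1,1).

The boundary map ∂_2: C_2 → C_1 sends each 2-simplex [p,q,r] to [q,r] − [p,r] + [p,q]. For instance
  ∂afg = fg − ag + af,
  ∂bgh = gh − bh + bg.
This gives a 24×16 integer matrix of rank 15; reducing to Smith normal form yields diagonal entries (1,1,1,1,1,1,1,1,1,1,1,1,1,1,1).

Now H_k = ker ∂_k / im ∂_{k+1}, so:

  H_0: rank C_0 − rank ∂_1 = 8 − 7 = 1, and the invariant factors of ∂_1 are all 1, so H_0 = Z.
  H_1: rank ker ∂_1 − rank ∂_2 = (24 − 7) − 15 = 2, and the invariant factors of ∂_2 are all 1, so H_1 = Z^2.
  H_2: rank ker ∂_2 − rank ∂_3 = (16 − 15) − 0 = 1, and there is no ∂_3, so H_2 = Z.

Hence the Betti numbers are b_0 = 1, b_1 = 2, b_2 = 1.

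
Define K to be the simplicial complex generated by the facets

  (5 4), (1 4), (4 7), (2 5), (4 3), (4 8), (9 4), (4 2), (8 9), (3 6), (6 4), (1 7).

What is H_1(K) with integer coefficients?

Order the vertices as 1 < 2 < 3 < 4 < 5 < 6 < 7 < 8 < 9. Listing each simplex with vertices in this order, K has dimension 1 with simplices:

  0-simplices (9): [1], [2], [3], [4], [5], [6], [7], [8], [9]
  1-simplices (12): [1,4], [1,7], [2,4], [2,5], [3,4], [3,6], [4,5], [4,6], [4,7], [4,8], [4,9], [8,9]

Hence C_0 ≅ Z^9, C_1 ≅ Z^12.

Boundary ∂_1: C_1 → C_0 is given by ∂[p,q] = [q] − [p].
The 9×12 boundary matrix has rank 8 and Smith normal form diag(1,1,1,1,1,1,1,1).

Reading off H_k = ker ∂_k / im ∂_{k+1}:

  H_1: rank ker ∂_1 − rank ∂_2 = (12 − 8) − 0 = 4, and there is no ∂_2, so H_1 ≅ Z^4.

(K is a triangulation of a wedge of 4 circles.)

H_1 ≅ Z^4.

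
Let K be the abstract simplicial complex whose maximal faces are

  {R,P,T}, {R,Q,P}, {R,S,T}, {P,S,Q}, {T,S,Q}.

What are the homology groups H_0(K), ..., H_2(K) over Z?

Fix the vertex order P < Q < R < S < T and write every simplex with vertices in increasing order. Then dim K = 2 and the simplices of K are:

  0-simplices (5): P, Q, R, S, T
  1-simplices (10): PQ, PR, PS, PT, QR, QS, QT, RS, RT, ST
  2-simplices (5): PQR, PQS, PRT, QST, RST

giving chain groups C_0 ≅ Z^5, C_1 ≅ Z^10, C_2 ≅ Z^5.

The boundary map ∂_1: C_1 → C_0 sends each edge [p,q] (with p < q) to q − p. For instance
  ∂PQ = Q − P.
The 5×10 boundary matrix has rank 4 and Smith normal form diag(1,1,1,1).

Boundary ∂_2: C_2 → C_1 sends each 2-simplex [p,q,r] to [q,r] − [p,r] + [p,q]. For instance
  ∂QST = ST − QT + QS,
  ∂PQS = QS − PS + PQ.
The 10×5 boundary matrix has rank 5 and Smith normal form diag(1,1,1,1,1).

Reading off H_k = ker ∂_k / im ∂_{k+1}:

  H_0: rank C_0 − rank ∂_1 = 5 − 4 = 1, and the invariant factors of ∂_1 are all 1, so H_0 ≅ Z.
  H_1: rank ker ∂_1 − rank ∂_2 = (10 − 4) − 5 = 1, and the invariant factors of ∂_2 are all 1, so H_1 ≅ Z.
  H_2: rank ker ∂_2 − rank ∂_3 = (5 − 5) − 0 = 0, and there is no ∂_3, so H_2 ≅ 0.

H_0 = Z,  H_1 = Z,  H_2 = 0.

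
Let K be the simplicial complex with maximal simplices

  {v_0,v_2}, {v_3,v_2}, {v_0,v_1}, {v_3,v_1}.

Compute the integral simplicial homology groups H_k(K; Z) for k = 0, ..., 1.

H_0 = Z,  H_1 = Z.

Take the total order v_0 < v_1 < v_2 < v_3 on the vertex set. Then K (dimension 1) consists of the simplices:

  0-simplices (4): [v_0], [v_1], [v_2], [v_3]
  1-simplices (4): [v_0,v_1], [v_0,v_2], [v_1,v_3], [v_2,v_3]

giving chain groups C_0 ≅ Z^4, C_1 ≅ Z^4.

∂_1: C_1 → C_0 is given by ∂[p,q] = [q] − [p].
This gives a 4×4 integer matrix of rank 3; reducing to Smith normal form yields diagonal entries (1,1,1).

Reading off H_k = ker ∂_k / im ∂_{k+1}:

  H_0: rank C_0 − rank ∂_1 = 4 − 3 = 1, and the invariant factors of ∂_1 are all 1, so H_0 ≅ Z.
  H_1: rank ker ∂_1 − rank ∂_2 = (4 − 3) − 0 = 1, and there is no ∂_2, so H_1 ≅ Z.

(K is a triangulation of the circle S^1.)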